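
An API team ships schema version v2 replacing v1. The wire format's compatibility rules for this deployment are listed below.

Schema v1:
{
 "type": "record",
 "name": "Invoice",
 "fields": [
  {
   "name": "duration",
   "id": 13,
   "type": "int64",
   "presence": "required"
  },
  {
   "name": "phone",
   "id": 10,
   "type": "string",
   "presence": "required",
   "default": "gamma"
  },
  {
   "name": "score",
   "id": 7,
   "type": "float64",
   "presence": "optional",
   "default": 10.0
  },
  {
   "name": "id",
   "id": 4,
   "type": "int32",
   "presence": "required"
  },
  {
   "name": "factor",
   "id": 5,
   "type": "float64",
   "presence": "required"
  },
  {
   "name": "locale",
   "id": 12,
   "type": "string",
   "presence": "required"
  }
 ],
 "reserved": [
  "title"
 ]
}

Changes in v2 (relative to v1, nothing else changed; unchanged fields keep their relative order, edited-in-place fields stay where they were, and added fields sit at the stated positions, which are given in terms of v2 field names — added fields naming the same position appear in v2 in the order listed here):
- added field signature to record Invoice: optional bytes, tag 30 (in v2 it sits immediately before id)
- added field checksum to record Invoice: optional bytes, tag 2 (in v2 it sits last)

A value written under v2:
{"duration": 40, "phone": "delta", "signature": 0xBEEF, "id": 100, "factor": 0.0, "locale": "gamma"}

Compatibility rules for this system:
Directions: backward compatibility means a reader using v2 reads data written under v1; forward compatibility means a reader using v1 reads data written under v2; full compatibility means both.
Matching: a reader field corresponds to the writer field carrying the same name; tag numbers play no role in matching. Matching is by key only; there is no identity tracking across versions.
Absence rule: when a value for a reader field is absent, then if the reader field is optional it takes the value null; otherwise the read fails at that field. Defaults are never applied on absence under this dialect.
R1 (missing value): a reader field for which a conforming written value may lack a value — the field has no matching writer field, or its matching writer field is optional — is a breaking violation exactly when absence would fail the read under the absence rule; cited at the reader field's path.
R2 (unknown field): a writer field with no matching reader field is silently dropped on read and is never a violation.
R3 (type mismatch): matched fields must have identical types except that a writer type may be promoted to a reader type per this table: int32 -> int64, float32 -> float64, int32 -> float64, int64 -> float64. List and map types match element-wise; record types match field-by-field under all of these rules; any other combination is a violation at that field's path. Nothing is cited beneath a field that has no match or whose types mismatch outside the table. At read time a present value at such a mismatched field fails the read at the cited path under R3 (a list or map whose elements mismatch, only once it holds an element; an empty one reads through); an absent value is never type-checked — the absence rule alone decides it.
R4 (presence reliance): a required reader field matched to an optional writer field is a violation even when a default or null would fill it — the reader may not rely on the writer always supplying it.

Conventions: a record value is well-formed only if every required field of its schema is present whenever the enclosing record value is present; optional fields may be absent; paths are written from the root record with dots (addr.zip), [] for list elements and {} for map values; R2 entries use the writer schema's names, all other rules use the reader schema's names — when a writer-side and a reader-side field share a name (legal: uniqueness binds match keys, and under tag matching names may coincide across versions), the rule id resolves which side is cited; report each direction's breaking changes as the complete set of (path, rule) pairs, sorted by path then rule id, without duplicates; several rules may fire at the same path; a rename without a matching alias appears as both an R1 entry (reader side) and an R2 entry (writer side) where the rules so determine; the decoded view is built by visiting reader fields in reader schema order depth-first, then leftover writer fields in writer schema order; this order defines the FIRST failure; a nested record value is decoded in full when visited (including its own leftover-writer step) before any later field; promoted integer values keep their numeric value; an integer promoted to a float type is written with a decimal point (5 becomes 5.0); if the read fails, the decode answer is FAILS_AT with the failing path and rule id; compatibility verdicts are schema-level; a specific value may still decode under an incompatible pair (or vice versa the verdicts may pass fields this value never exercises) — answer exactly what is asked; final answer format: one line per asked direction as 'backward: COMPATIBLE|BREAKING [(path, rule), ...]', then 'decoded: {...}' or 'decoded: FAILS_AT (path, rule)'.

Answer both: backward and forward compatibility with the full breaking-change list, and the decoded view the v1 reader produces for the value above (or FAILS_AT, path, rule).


backward: COMPATIBLE []; forward: COMPATIBLE []; decoded: {"duration": 40, "phone": "delta", "score": null, "id": 100, "factor": 0.0, "locale": "gamma"}

in Invoice below, arrows point writer -> reader
backward pass over Invoice, reader schema v2, writer schema v1:
  writer required, int64 -> int64: reader duration maps from writer duration
  writer required, string -> string: reader phone maps from writer phone
  writer optional, float64 -> float64: reader score maps from writer score
  signature: no writer-side match
  writer required, int32 -> int32: reader id maps from writer id
  writer required, float64 -> float64: reader factor maps from writer factor
  writer required, string -> string: reader locale maps from writer locale
  checksum: no writer-side match
  nothing fires on Invoice: backward is COMPATIBLE
forward pass over Invoice, reader schema v1, writer schema v2:
  writer required, int64 -> int64: reader duration maps from writer duration
  writer required, string -> string: reader phone maps from writer phone
  writer optional, float64 -> float64: reader score maps from writer score
  writer required, int32 -> int32: reader id maps from writer id
  writer required, float64 -> float64: reader factor maps from writer factor
  writer required, string -> string: reader locale maps from writer locale
  leftover writer field: signature
  leftover writer field: checksum
  nothing fires on Invoice: forward is COMPATIBLE
decoding the Invoice value with the v1 reader:
  duration := 40
  phone := "delta"
  score := null (missing; optional => null)
  id := 100
  factor := 0.0
  locale := "gamma"
  writer signature: no reader field; dropped
  => decoded: {"duration": 40, "phone": "delta", "score": null, "id": 100, "factor": 0.0, "locale": "gamma"}


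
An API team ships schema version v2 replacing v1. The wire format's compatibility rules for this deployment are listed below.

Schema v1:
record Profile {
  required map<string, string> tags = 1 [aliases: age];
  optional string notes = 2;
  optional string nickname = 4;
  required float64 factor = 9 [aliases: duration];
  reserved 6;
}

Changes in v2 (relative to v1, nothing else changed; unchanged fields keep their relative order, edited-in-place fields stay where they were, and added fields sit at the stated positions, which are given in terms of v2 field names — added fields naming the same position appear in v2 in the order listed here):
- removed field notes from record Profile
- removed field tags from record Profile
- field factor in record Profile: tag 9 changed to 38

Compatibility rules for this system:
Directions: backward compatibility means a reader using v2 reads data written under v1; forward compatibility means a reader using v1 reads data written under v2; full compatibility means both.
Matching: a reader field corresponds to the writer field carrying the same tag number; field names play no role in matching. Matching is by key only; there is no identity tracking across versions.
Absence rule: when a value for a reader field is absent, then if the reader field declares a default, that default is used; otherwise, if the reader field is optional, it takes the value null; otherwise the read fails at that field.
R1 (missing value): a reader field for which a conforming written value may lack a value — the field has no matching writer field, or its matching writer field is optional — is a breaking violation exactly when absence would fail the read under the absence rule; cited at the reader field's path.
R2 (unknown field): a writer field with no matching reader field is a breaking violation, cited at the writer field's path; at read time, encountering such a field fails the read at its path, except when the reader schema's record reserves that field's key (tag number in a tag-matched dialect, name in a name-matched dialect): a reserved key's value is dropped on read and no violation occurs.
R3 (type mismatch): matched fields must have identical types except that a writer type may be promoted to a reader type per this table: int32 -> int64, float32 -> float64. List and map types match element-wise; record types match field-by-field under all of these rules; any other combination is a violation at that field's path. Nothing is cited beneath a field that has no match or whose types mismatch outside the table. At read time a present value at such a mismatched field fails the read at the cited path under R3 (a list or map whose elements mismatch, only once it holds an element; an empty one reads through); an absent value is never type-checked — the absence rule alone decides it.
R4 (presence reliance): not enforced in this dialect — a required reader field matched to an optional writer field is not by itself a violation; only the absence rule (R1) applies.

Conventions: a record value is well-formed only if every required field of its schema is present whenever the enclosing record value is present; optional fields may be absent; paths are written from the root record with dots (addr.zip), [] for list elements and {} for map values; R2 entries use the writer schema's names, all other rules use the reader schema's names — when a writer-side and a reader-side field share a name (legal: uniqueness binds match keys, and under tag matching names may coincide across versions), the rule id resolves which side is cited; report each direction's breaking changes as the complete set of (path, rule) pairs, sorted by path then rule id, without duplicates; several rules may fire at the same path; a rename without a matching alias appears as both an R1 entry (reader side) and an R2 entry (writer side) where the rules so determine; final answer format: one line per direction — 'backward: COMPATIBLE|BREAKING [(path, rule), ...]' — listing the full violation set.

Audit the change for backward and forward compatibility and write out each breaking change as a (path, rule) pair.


in Profile below, arrows point writer -> reader
backward pass over Profile, reader schema v2, writer schema v1:
  nickname: paired with writer nickname (string -> string; writer optional)
  factor has no writer counterpart
  writer tags: unknown to reader
  writer notes: unknown to reader
  writer factor: unknown to reader
  breaking: (factor, R1)
  breaking: (factor, R2)
  breaking: (notes, R2)
  breaking: (tags, R2)
  backward on Profile therefore BREAKING (4)
forward pass over Profile, reader schema v1, writer schema v2:
  tags has no writer counterpart
  notes has no writer counterpart
  nickname: paired with writer nickname (string -> string; writer optional)
  factor has no writer counterpart
  writer factor: unknown to reader
  breaking: (factor, R1)
  breaking: (factor, R2)
  breaking: (tags, R1)
  forward on Profile therefore BREAKING (3)

backward: BREAKING [(factor, R1), (factor, R2), (notes, R2), (tags, R2)]; forward: BREAKING [(factor, R1), (factor, R2), (tags, R1)]


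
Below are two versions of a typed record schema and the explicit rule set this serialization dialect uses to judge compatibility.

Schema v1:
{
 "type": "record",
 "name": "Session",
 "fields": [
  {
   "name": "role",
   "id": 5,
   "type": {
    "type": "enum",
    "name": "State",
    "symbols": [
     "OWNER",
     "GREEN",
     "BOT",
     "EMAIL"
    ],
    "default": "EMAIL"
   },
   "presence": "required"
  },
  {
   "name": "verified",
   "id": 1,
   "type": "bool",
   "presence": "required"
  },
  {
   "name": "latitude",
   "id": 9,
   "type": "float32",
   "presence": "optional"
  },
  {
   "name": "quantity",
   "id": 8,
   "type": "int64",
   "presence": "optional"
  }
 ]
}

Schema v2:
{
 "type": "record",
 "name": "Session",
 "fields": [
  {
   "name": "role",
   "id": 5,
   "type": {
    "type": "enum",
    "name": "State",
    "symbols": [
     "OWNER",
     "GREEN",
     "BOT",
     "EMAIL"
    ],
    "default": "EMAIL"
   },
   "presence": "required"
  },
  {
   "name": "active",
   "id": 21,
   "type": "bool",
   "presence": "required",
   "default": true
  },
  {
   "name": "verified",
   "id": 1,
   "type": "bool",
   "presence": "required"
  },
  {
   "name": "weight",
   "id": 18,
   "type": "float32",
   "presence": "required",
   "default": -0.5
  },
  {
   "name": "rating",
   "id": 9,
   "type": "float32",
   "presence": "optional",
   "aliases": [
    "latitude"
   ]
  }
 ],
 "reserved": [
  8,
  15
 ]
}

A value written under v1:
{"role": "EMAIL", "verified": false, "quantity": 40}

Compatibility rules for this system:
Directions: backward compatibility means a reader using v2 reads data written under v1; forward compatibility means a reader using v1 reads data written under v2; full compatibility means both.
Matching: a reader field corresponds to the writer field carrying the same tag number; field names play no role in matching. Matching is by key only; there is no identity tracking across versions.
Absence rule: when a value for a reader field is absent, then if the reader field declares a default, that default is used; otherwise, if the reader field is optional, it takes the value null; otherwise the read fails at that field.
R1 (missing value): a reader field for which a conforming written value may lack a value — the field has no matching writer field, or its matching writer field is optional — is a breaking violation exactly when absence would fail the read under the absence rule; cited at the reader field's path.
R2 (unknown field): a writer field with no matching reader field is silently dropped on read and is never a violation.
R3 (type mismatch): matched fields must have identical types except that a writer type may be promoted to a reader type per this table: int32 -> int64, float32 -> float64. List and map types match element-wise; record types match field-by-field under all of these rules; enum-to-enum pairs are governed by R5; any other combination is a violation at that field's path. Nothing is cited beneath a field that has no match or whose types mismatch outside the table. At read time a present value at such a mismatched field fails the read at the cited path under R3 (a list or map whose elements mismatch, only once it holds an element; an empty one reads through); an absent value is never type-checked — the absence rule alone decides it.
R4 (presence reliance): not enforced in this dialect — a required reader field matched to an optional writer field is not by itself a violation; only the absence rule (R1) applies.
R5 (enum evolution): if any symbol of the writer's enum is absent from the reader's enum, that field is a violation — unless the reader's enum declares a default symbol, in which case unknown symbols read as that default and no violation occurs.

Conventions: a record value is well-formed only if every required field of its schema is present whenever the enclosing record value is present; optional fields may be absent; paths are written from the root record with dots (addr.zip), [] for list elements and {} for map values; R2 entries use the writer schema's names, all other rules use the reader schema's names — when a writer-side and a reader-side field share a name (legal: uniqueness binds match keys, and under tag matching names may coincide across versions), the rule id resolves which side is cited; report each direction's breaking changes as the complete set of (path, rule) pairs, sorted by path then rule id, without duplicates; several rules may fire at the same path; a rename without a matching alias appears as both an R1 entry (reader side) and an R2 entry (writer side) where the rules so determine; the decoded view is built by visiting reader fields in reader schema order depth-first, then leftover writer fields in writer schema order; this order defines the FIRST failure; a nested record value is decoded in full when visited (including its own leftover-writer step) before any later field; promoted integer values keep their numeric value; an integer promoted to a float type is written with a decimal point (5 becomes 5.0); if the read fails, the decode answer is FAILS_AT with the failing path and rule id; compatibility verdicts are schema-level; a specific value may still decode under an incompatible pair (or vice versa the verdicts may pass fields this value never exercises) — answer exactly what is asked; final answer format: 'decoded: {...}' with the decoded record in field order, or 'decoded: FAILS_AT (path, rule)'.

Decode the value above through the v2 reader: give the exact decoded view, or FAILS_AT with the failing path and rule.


decoded: {"role": "EMAIL", "active": true, "verified": false, "weight": -0.5, "rating": null}

arrows below run writer -> reader for Session
decode (reader v2):
  role := "EMAIL"
  active := true (missing; default applied)
  verified := false
  weight := -0.5 (missing; default applied)
  rating := null (missing; optional => null)
  writer quantity: no reader field; dropped
  => decoded: {"role": "EMAIL", "active": true, "verified": false, "weight": -0.5, "rating": null}


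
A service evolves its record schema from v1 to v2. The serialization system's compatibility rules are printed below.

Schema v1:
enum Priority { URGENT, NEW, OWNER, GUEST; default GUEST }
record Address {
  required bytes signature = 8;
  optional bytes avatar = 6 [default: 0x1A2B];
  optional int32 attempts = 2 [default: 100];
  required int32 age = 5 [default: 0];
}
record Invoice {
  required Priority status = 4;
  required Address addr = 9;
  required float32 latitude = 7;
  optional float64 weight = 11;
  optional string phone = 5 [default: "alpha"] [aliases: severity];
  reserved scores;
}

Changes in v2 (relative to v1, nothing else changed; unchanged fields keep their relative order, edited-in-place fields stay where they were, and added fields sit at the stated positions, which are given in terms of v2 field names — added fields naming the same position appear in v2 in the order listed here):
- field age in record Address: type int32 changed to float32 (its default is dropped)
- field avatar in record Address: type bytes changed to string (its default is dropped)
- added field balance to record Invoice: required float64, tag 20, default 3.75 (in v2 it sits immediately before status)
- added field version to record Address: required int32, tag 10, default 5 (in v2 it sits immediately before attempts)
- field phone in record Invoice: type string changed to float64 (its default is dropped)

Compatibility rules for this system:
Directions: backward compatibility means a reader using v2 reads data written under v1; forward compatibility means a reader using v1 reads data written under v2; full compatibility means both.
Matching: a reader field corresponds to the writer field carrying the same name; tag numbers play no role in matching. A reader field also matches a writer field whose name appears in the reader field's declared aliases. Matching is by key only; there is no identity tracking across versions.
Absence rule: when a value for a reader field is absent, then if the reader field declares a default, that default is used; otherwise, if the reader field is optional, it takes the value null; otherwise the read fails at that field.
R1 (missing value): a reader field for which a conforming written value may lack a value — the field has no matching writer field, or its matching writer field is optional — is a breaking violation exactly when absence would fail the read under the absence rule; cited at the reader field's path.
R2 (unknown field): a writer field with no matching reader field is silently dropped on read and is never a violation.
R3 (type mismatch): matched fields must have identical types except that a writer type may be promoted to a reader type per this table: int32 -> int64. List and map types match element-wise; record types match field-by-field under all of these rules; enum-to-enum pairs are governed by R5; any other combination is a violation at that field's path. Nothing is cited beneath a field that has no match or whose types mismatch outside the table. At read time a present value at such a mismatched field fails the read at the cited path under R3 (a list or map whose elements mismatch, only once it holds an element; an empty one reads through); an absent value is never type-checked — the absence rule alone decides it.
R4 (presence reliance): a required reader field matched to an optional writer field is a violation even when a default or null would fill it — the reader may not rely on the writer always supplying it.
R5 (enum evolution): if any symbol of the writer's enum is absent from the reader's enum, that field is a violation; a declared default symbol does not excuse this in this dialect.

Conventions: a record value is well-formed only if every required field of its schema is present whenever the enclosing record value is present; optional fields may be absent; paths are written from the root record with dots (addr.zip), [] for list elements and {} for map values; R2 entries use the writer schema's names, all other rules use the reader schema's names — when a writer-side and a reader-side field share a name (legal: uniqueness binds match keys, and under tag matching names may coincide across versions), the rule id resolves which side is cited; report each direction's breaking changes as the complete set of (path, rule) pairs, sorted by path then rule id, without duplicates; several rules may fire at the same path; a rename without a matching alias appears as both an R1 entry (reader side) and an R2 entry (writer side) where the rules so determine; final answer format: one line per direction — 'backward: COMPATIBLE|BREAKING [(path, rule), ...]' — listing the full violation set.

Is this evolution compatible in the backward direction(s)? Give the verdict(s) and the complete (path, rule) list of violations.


backward: BREAKING [(addr.age, R3), (addr.avatar, R3), (phone, R3)]

arrows below run writer -> reader for Invoice
backward pass over Invoice, reader schema v2, writer schema v1:
  balance has no writer counterpart
  status: paired with writer status (Priority -> Priority; writer required)
  addr: paired with writer addr (Address -> Address; writer required)
  latitude: paired with writer latitude (float32 -> float32; writer required)
  weight: paired with writer weight (float64 -> float64; writer optional)
  phone: paired with writer phone (string -> float64; writer optional)
  addr.signature: paired with writer addr.signature (bytes -> bytes; writer required)
  addr.avatar: paired with writer addr.avatar (bytes -> string; writer optional)
  addr.version has no writer counterpart
  addr.attempts: paired with writer addr.attempts (int32 -> int32; writer optional)
  addr.age: paired with writer addr.age (int32 -> float32; writer required)
  R3 fires at addr.age
  R3 fires at addr.avatar
  R3 fires at phone
  => backward verdict for Invoice: BREAKING, 3 violation(s)
ruling out the remaining Invoice differences:
  added field version to record Address: required int32, tag 10, default 5 (in v2 it sits immediately before attempts) -> triggers nothing under Invoice's printed rules — same verdict
  added field balance to record Invoice: required float64, tag 20, default 3.75 (in v2 it sits immediately before status) -> triggers nothing under Invoice's printed rules — same verdict


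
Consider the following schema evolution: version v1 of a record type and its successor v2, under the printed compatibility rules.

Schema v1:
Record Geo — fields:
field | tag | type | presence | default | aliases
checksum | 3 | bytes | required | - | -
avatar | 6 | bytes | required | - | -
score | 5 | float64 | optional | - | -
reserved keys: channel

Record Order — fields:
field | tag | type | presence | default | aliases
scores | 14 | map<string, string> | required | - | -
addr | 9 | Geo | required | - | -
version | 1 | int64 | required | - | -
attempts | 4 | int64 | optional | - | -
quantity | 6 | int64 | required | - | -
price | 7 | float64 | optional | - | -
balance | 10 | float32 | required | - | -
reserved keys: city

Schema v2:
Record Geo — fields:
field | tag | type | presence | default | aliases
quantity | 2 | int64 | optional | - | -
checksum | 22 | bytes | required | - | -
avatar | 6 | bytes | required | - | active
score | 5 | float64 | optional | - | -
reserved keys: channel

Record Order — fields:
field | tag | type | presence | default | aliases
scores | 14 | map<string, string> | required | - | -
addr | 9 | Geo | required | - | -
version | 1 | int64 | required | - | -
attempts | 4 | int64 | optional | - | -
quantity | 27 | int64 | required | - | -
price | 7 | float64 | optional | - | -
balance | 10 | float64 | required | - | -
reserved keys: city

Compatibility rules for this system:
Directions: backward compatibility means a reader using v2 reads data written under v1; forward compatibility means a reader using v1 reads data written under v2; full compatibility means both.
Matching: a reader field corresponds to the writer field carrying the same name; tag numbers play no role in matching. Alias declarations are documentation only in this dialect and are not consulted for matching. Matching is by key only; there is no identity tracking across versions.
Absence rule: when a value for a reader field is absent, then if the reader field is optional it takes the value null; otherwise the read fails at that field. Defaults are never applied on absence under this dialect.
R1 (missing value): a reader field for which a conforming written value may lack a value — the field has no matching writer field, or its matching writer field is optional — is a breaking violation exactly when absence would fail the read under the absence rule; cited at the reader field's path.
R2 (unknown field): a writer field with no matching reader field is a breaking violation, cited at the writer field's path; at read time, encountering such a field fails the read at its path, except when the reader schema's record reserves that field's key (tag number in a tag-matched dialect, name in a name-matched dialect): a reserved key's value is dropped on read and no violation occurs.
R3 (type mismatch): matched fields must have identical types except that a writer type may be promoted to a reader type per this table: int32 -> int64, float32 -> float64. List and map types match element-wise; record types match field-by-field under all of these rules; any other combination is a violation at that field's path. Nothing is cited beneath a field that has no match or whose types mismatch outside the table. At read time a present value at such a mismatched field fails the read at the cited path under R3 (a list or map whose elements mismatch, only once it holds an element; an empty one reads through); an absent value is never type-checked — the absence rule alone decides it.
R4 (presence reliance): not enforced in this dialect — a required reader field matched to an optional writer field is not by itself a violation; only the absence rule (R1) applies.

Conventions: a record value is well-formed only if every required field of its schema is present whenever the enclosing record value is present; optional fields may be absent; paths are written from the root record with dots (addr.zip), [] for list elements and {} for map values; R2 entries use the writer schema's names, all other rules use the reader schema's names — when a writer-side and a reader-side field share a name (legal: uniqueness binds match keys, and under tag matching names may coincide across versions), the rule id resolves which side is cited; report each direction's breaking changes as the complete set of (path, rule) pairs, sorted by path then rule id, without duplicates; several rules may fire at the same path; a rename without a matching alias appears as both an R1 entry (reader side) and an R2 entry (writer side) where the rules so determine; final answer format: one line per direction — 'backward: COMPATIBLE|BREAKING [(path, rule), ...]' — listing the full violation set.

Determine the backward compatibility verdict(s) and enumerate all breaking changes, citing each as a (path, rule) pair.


arrows below run writer -> reader for Order
backward on Order — v2 reading data written by v1:
  scores: paired with writer scores (map<string, string> -> map<string, string>; writer required)
  addr: paired with writer addr (Geo -> Geo; writer required)
  version: paired with writer version (int64 -> int64; writer required)
  attempts: paired with writer attempts (int64 -> int64; writer optional)
  quantity: paired with writer quantity (int64 -> int64; writer required)
  price: paired with writer price (float64 -> float64; writer optional)
  balance: paired with writer balance (float32 -> float64; writer required)
  no writer field matches reader addr.quantity
  addr.checksum: paired with writer addr.checksum (bytes -> bytes; writer required)
  addr.avatar: paired with writer addr.avatar (bytes -> bytes; writer required)
  addr.score: paired with writer addr.score (float64 -> float64; writer optional)
  => backward: COMPATIBLE
remaining Order differences; none change what is asked:
  added field quantity to record Geo: optional int64, tag 2 (in v2 it sits immediately before checksum) -> its effect on Order is confined to the forward direction, not asked
  field balance in record Order: type float32 changed to float64 -> its effect on Order is confined to the forward direction, not asked
  field checksum in record Geo: tag 3 changed to 22 -> fires no rule on Order, leaving the asked answer as it is
  field quantity in record Order: tag 6 changed to 27 -> fires no rule on Order, leaving the asked answer as it is

backward: COMPATIBLE []


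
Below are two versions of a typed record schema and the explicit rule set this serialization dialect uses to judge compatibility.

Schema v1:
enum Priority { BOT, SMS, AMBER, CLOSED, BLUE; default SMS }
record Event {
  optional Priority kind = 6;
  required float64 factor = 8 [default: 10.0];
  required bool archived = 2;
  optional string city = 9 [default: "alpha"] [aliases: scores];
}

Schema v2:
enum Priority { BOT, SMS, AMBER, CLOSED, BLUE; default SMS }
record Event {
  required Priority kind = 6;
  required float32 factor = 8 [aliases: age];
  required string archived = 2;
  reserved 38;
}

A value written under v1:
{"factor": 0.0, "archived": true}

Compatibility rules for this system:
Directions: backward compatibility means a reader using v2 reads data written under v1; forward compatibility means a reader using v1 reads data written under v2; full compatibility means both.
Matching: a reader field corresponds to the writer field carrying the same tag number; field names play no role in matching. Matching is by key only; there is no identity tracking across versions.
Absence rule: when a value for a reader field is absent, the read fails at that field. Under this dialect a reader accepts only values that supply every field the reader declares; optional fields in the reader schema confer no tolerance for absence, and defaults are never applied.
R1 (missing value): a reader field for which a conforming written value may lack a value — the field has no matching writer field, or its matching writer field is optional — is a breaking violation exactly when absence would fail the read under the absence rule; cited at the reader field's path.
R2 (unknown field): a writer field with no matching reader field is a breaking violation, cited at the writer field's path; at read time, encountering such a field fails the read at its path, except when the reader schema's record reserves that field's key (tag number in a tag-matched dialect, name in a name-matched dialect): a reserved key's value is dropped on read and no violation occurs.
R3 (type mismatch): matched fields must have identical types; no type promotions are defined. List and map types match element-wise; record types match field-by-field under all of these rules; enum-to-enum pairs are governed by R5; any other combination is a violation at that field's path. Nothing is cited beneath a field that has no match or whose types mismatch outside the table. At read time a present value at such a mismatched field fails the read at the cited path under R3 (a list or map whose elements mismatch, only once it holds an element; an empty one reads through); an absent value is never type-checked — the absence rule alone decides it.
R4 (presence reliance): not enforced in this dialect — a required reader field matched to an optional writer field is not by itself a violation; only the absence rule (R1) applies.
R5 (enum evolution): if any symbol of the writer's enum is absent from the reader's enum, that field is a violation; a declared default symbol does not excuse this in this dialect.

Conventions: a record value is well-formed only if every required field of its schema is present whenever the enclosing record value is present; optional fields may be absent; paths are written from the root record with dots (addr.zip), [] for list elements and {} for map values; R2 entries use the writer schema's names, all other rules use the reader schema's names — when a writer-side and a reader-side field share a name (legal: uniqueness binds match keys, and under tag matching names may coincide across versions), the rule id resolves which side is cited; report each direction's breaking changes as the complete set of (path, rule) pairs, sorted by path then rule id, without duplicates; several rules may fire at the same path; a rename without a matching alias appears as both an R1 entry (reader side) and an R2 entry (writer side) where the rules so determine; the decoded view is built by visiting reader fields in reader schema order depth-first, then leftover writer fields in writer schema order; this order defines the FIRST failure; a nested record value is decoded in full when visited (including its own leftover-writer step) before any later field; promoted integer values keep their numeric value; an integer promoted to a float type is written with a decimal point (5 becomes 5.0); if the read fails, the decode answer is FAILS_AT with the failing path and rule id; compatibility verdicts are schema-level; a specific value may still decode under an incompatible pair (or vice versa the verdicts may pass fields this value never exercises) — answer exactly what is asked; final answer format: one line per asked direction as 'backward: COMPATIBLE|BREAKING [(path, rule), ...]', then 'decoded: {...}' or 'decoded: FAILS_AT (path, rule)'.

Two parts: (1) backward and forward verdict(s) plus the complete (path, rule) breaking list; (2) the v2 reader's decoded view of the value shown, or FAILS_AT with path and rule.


the writer's type comes first in each Event pair
backward pass over Event, reader schema v2, writer schema v1:
  Priority -> Priority, writer optional: kind aligns to kind
  float64 -> float32, writer required: factor aligns to factor
  bool -> string, writer required: archived aligns to archived
  writer field city has no reader counterpart
  rule R3 violated at archived
  rule R2 violated at city
  rule R3 violated at factor
  rule R1 violated at kind
  => backward: BREAKING (4)
forward pass over Event, reader schema v1, writer schema v2:
  Priority -> Priority, writer required: kind aligns to kind
  float32 -> float64, writer required: factor aligns to factor
  string -> bool, writer required: archived aligns to archived
  city: no writer-side match
  rule R3 violated at archived
  rule R1 violated at city
  rule R3 violated at factor
  => forward: BREAKING (3)
decoding the Event value with the v2 reader:
  read fails at kind under R1 (no fill)
  => FAILS_AT (kind, R1)

backward: BREAKING [(archived, R3), (city, R2), (factor, R3), (kind, R1)]; forward: BREAKING [(archived, R3), (city, R1), (factor, R3)]; decoded: FAILS_AT (kind, R1)


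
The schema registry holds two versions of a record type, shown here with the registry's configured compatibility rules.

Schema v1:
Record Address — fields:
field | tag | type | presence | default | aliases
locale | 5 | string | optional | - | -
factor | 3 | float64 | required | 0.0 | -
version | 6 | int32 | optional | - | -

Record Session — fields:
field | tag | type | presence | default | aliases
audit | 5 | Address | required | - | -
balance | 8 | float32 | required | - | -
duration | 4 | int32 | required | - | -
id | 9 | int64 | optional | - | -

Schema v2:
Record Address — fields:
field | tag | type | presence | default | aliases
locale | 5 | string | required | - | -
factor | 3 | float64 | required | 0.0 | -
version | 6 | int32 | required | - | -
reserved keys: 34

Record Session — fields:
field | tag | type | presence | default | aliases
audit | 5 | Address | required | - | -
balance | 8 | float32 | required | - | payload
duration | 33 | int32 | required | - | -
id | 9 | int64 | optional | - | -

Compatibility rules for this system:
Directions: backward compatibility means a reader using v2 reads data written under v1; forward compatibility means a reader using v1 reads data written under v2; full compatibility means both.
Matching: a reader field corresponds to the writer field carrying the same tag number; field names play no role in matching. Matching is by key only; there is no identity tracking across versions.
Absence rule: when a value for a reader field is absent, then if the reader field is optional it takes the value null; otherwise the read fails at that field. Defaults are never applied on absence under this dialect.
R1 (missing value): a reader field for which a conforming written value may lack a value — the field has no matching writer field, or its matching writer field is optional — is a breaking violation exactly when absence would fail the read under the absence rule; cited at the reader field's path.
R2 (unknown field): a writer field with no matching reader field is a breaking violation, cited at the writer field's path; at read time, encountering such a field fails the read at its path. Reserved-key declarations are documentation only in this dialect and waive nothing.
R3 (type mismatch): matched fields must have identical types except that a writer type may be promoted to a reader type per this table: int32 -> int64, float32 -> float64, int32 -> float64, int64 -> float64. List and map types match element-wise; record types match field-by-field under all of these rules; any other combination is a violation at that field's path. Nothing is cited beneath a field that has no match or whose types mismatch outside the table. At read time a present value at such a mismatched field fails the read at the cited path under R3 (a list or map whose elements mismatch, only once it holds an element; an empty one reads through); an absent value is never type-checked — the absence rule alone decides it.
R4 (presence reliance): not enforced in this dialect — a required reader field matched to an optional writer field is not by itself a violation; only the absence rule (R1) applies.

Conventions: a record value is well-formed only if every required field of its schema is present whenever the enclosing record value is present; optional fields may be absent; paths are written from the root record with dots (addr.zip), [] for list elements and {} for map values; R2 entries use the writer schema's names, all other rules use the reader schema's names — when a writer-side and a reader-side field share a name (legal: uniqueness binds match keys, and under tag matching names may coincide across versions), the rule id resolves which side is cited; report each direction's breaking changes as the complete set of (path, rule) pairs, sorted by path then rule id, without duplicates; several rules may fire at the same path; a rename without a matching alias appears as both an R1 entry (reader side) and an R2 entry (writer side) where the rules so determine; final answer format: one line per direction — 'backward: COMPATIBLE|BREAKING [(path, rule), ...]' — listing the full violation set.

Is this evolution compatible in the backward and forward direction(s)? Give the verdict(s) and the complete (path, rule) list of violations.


backward: BREAKING [(audit.locale, R1), (audit.version, R1), (duration, R1), (duration, R2)]; forward: BREAKING [(duration, R1), (duration, R2)]

arrows below run writer -> reader for Session
backward on Session — v2 reading data written by v1:
  audit <- audit (Address -> Address, writer required)
  balance <- balance (float32 -> float32, writer required)
  duration has no writer counterpart
  id <- id (int64 -> int64, writer optional)
  leftover writer field: duration
  audit.locale <- audit.locale (string -> string, writer optional)
  audit.factor <- audit.factor (float64 -> float64, writer required)
  audit.version <- audit.version (int32 -> int32, writer optional)
  R1 fires at audit.locale
  R1 fires at audit.version
  R1 fires at duration
  R2 fires at duration
  => backward verdict for Session: BREAKING, 4 violation(s)
forward on Session — v1 reading data written by v2:
  audit <- audit (Address -> Address, writer required)
  balance <- balance (float32 -> float32, writer required)
  duration has no writer counterpart
  id <- id (int64 -> int64, writer optional)
  leftover writer field: duration
  audit.locale <- audit.locale (string -> string, writer required)
  audit.factor <- audit.factor (float64 -> float64, writer required)
  audit.version <- audit.version (int32 -> int32, writer required)
  R1 fires at duration
  R2 fires at duration
  => forward verdict for Session: BREAKING, 2 violation(s)
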